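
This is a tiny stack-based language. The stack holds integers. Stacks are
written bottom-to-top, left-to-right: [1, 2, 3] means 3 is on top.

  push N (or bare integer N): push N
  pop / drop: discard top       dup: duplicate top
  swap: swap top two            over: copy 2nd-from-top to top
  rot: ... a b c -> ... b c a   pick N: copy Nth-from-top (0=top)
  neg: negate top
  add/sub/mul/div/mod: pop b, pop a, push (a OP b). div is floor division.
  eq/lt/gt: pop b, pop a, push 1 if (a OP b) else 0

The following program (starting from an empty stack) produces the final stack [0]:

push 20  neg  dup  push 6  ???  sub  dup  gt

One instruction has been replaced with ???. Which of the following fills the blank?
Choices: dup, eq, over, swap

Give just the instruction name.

Stack before ???: [-20, -20, 6]
Stack after ???:  [-20, 0]
Checking each choice:
  dup: produces [-20, -20, 0]
  eq: MATCH
  over: produces [-20, -20, 0]
  swap: produces [-20, 0]


Answer: eq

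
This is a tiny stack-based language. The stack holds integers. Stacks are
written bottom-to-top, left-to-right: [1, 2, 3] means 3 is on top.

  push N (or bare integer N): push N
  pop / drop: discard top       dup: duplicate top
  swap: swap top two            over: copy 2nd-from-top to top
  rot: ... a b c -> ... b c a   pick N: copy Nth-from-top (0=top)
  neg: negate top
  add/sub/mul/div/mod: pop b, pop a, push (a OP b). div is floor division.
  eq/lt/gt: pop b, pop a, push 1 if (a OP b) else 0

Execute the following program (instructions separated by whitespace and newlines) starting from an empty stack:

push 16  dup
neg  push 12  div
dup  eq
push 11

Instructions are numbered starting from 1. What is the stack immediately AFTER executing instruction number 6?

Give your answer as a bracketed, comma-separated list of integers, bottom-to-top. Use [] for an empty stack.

Answer: [16, -2, -2]

Derivation:
Step 1 ('push 16'): [16]
Step 2 ('dup'): [16, 16]
Step 3 ('neg'): [16, -16]
Step 4 ('push 12'): [16, -16, 12]
Step 5 ('div'): [16, -2]
Step 6 ('dup'): [16, -2, -2]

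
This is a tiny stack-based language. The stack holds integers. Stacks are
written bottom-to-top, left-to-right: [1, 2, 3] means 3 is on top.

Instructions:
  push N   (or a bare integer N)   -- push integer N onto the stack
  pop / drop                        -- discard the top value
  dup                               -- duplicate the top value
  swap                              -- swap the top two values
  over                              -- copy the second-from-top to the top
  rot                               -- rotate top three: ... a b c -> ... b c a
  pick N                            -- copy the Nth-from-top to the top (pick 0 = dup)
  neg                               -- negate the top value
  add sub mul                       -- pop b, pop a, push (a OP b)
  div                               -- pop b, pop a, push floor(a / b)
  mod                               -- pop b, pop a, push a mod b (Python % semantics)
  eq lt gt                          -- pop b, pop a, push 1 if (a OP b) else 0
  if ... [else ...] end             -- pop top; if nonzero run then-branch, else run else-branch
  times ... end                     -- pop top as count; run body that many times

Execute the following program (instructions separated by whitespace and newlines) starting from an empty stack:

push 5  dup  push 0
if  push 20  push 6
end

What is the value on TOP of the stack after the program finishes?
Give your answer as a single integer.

After 'push 5': [5]
After 'dup': [5, 5]
After 'push 0': [5, 5, 0]
After 'if': [5, 5]

Answer: 5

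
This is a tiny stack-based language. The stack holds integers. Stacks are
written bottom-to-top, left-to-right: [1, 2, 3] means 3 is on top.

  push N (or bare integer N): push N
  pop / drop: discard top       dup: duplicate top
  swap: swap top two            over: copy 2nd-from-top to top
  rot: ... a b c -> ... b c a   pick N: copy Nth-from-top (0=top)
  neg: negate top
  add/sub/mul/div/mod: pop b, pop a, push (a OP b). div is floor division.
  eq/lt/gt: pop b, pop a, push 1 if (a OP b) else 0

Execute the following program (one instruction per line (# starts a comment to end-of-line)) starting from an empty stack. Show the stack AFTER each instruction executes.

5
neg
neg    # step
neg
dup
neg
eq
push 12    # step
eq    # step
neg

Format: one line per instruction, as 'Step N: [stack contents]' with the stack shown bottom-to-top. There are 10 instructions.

Step 1: [5]
Step 2: [-5]
Step 3: [5]
Step 4: [-5]
Step 5: [-5, -5]
Step 6: [-5, 5]
Step 7: [0]
Step 8: [0, 12]
Step 9: [0]
Step 10: [0]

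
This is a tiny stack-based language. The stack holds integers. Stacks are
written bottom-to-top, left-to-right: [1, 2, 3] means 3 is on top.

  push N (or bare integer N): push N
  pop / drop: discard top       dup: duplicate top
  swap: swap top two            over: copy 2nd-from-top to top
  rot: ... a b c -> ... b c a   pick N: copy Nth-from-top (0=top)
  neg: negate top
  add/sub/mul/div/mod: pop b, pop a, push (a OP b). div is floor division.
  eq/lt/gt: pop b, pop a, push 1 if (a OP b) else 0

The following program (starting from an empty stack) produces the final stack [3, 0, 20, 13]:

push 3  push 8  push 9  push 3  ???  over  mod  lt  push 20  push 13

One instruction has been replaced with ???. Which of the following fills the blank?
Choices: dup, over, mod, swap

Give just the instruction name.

Stack before ???: [3, 8, 9, 3]
Stack after ???:  [3, 8, 0]
Checking each choice:
  dup: produces [3, 8, 9, 0, 20, 13]
  over: produces [3, 8, 9, 0, 20, 13]
  mod: MATCH
  swap: produces [3, 8, 0, 20, 13]


Answer: mod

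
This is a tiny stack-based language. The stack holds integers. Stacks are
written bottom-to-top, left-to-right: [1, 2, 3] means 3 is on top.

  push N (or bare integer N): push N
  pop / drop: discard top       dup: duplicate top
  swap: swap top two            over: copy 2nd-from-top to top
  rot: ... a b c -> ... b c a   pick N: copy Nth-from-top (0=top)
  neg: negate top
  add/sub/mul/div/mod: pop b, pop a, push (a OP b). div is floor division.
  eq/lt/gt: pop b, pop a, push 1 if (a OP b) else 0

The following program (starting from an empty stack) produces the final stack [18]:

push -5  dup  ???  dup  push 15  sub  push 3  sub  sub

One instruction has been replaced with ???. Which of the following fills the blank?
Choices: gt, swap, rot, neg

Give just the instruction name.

Stack before ???: [-5, -5]
Stack after ???:  [0]
Checking each choice:
  gt: MATCH
  swap: produces [-5, 18]
  rot: stack underflow (need 3, have 2)
  neg: produces [-5, 18]


Answer: gt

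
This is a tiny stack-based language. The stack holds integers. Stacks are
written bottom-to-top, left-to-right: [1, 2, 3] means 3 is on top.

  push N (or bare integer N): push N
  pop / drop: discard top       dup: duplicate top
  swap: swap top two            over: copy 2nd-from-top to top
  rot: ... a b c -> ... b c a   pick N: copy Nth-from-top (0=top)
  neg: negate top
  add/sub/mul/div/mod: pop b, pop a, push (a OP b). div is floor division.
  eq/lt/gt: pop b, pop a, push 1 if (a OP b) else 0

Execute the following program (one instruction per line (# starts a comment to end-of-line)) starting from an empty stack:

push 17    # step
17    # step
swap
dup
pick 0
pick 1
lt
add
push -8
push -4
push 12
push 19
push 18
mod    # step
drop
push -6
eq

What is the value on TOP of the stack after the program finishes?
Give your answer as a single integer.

After 'push 17': [17]
After 'push 17': [17, 17]
After 'swap': [17, 17]
After 'dup': [17, 17, 17]
After 'pick 0': [17, 17, 17, 17]
After 'pick 1': [17, 17, 17, 17, 17]
After 'lt': [17, 17, 17, 0]
After 'add': [17, 17, 17]
After 'push -8': [17, 17, 17, -8]
After 'push -4': [17, 17, 17, -8, -4]
After 'push 12': [17, 17, 17, -8, -4, 12]
After 'push 19': [17, 17, 17, -8, -4, 12, 19]
After 'push 18': [17, 17, 17, -8, -4, 12, 19, 18]
After 'mod': [17, 17, 17, -8, -4, 12, 1]
After 'drop': [17, 17, 17, -8, -4, 12]
After 'push -6': [17, 17, 17, -8, -4, 12, -6]
After 'eq': [17, 17, 17, -8, -4, 0]

Answer: 0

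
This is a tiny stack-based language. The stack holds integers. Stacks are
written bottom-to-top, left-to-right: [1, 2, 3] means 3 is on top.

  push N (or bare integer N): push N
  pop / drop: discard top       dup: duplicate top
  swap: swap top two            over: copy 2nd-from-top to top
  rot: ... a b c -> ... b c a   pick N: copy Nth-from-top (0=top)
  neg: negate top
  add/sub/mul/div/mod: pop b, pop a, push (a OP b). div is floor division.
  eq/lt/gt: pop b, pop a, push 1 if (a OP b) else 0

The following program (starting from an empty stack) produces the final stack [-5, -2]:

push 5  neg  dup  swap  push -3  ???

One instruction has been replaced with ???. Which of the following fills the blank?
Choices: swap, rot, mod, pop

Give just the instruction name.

Stack before ???: [-5, -5, -3]
Stack after ???:  [-5, -2]
Checking each choice:
  swap: produces [-5, -3, -5]
  rot: produces [-5, -3, -5]
  mod: MATCH
  pop: produces [-5, -5]


Answer: mod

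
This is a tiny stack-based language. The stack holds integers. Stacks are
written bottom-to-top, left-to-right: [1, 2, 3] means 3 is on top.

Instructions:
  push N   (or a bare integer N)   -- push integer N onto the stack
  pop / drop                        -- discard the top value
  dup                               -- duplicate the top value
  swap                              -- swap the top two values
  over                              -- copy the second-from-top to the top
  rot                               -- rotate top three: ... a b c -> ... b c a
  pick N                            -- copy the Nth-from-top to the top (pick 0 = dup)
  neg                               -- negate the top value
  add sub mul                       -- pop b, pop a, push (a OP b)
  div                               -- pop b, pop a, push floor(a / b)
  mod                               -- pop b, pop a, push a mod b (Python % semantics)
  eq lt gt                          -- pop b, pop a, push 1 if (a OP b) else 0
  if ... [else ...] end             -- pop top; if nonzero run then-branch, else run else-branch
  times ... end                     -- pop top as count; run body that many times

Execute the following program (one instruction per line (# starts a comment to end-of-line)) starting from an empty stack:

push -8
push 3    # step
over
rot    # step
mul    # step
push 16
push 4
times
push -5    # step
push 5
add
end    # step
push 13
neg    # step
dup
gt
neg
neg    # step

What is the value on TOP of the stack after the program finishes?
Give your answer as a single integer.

Answer: 0

Derivation:
After 'push -8': [-8]
After 'push 3': [-8, 3]
After 'over': [-8, 3, -8]
After 'rot': [3, -8, -8]
After 'mul': [3, 64]
After 'push 16': [3, 64, 16]
After 'push 4': [3, 64, 16, 4]
After 'times': [3, 64, 16]
After 'push -5': [3, 64, 16, -5]
After 'push 5': [3, 64, 16, -5, 5]
  ...
After 'add': [3, 64, 16, 0, 0, 0]
After 'push -5': [3, 64, 16, 0, 0, 0, -5]
After 'push 5': [3, 64, 16, 0, 0, 0, -5, 5]
After 'add': [3, 64, 16, 0, 0, 0, 0]
After 'push 13': [3, 64, 16, 0, 0, 0, 0, 13]
After 'neg': [3, 64, 16, 0, 0, 0, 0, -13]
After 'dup': [3, 64, 16, 0, 0, 0, 0, -13, -13]
After 'gt': [3, 64, 16, 0, 0, 0, 0, 0]
After 'neg': [3, 64, 16, 0, 0, 0, 0, 0]
After 'neg': [3, 64, 16, 0, 0, 0, 0, 0]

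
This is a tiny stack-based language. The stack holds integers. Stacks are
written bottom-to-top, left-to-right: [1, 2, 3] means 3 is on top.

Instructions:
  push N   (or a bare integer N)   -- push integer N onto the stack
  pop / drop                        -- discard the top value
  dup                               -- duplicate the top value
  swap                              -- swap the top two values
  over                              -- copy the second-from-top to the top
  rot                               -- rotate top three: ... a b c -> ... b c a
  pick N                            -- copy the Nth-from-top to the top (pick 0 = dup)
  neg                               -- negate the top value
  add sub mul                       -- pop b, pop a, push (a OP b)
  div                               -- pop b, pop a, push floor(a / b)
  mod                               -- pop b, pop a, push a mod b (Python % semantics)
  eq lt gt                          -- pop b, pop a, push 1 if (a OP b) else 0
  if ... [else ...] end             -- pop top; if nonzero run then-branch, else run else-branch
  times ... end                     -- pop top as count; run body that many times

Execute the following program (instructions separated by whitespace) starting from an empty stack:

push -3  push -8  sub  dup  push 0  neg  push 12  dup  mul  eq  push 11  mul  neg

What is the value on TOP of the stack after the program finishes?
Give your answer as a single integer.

Answer: 0

Derivation:
After 'push -3': [-3]
After 'push -8': [-3, -8]
After 'sub': [5]
After 'dup': [5, 5]
After 'push 0': [5, 5, 0]
After 'neg': [5, 5, 0]
After 'push 12': [5, 5, 0, 12]
After 'dup': [5, 5, 0, 12, 12]
After 'mul': [5, 5, 0, 144]
After 'eq': [5, 5, 0]
After 'push 11': [5, 5, 0, 11]
After 'mul': [5, 5, 0]
After 'neg': [5, 5, 0]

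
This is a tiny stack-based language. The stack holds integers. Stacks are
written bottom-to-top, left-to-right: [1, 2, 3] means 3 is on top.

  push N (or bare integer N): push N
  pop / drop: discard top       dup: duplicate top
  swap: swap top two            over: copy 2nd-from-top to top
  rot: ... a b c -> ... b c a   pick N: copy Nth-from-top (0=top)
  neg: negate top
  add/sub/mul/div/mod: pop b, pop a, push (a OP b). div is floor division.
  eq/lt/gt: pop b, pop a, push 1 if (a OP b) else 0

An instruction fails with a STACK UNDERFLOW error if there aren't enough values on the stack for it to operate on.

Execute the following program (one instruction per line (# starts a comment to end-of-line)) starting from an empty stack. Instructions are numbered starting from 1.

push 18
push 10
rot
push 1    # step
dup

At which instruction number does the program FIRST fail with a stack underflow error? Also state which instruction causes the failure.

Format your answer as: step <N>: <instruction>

Answer: step 3: rot

Derivation:
Step 1 ('push 18'): stack = [18], depth = 1
Step 2 ('push 10'): stack = [18, 10], depth = 2
Step 3 ('rot'): needs 3 value(s) but depth is 2 — STACK UNDERFLOW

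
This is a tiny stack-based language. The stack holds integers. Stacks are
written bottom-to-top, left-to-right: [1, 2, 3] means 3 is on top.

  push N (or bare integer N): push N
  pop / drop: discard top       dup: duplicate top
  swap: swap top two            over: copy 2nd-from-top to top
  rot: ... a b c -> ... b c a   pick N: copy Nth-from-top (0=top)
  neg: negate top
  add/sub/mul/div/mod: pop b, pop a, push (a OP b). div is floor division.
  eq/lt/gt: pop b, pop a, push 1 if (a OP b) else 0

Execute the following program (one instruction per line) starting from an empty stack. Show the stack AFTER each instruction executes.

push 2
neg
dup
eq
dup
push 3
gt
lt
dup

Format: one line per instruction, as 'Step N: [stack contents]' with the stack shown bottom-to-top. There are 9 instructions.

Step 1: [2]
Step 2: [-2]
Step 3: [-2, -2]
Step 4: [1]
Step 5: [1, 1]
Step 6: [1, 1, 3]
Step 7: [1, 0]
Step 8: [0]
Step 9: [0, 0]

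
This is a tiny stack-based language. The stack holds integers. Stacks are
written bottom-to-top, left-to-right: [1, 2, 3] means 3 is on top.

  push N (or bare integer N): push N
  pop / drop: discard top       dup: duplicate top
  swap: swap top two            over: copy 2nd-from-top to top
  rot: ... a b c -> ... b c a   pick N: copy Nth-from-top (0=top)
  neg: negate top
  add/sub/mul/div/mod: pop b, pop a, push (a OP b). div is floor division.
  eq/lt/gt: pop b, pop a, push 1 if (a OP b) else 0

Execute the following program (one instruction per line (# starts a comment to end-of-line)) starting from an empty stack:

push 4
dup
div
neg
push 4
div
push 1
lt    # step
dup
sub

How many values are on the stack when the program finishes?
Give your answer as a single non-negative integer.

After 'push 4': stack = [4] (depth 1)
After 'dup': stack = [4, 4] (depth 2)
After 'div': stack = [1] (depth 1)
After 'neg': stack = [-1] (depth 1)
After 'push 4': stack = [-1, 4] (depth 2)
After 'div': stack = [-1] (depth 1)
After 'push 1': stack = [-1, 1] (depth 2)
After 'lt': stack = [1] (depth 1)
After 'dup': stack = [1, 1] (depth 2)
After 'sub': stack = [0] (depth 1)

Answer: 1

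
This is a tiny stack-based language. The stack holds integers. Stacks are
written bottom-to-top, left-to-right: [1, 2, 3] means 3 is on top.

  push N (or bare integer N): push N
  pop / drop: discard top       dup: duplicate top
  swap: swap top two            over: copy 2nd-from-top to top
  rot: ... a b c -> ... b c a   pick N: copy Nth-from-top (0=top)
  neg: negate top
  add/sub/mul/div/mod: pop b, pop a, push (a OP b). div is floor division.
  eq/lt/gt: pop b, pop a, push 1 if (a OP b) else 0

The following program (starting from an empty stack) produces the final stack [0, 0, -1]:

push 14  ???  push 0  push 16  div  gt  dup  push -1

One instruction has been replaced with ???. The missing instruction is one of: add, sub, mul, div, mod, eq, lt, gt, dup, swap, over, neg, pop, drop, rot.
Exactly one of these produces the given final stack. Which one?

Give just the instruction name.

Answer: neg

Derivation:
Stack before ???: [14]
Stack after ???:  [-14]
The instruction that transforms [14] -> [-14] is: neg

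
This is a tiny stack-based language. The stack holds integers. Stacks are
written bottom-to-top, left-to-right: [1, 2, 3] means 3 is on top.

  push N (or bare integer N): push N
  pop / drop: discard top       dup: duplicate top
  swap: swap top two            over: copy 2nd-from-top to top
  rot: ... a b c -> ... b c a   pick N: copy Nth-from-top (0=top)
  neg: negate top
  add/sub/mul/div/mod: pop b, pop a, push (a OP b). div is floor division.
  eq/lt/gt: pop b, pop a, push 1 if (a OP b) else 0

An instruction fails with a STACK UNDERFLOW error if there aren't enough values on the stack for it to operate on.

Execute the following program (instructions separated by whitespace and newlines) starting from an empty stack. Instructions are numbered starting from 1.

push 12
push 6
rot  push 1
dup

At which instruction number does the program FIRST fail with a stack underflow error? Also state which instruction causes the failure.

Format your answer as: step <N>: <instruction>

Answer: step 3: rot

Derivation:
Step 1 ('push 12'): stack = [12], depth = 1
Step 2 ('push 6'): stack = [12, 6], depth = 2
Step 3 ('rot'): needs 3 value(s) but depth is 2 — STACK UNDERFLOW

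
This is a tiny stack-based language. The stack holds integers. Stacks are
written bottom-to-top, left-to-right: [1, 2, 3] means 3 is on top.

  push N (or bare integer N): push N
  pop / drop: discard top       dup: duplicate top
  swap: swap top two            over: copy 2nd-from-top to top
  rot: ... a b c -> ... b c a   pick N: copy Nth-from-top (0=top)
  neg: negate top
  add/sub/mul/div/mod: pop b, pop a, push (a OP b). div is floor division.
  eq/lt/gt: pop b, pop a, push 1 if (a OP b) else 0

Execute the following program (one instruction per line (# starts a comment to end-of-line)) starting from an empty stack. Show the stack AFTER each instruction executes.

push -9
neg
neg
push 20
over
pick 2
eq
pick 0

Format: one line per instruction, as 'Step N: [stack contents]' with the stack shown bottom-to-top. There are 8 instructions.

Step 1: [-9]
Step 2: [9]
Step 3: [-9]
Step 4: [-9, 20]
Step 5: [-9, 20, -9]
Step 6: [-9, 20, -9, -9]
Step 7: [-9, 20, 1]
Step 8: [-9, 20, 1, 1]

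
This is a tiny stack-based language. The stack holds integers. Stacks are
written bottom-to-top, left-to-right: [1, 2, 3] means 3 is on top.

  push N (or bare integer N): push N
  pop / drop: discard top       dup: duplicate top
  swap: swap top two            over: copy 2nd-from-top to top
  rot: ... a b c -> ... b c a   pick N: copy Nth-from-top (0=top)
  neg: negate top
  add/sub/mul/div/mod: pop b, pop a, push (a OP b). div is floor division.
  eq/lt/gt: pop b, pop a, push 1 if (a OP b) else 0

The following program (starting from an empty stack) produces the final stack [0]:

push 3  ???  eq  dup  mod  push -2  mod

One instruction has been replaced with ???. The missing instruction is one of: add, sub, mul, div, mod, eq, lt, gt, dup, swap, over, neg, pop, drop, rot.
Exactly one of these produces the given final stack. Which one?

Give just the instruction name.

Stack before ???: [3]
Stack after ???:  [3, 3]
The instruction that transforms [3] -> [3, 3] is: dup

Answer: dup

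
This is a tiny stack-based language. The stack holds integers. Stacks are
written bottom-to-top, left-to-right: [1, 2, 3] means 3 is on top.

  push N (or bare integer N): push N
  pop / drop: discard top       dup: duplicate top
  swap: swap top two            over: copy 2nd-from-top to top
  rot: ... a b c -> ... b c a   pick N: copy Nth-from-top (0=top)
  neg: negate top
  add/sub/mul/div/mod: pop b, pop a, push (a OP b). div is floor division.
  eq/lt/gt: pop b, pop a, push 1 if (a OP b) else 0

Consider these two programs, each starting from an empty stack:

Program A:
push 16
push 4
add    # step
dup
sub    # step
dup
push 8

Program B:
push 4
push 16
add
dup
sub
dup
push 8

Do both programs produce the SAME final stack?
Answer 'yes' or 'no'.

Program A trace:
  After 'push 16': [16]
  After 'push 4': [16, 4]
  After 'add': [20]
  After 'dup': [20, 20]
  After 'sub': [0]
  After 'dup': [0, 0]
  After 'push 8': [0, 0, 8]
Program A final stack: [0, 0, 8]

Program B trace:
  After 'push 4': [4]
  After 'push 16': [4, 16]
  After 'add': [20]
  After 'dup': [20, 20]
  After 'sub': [0]
  After 'dup': [0, 0]
  After 'push 8': [0, 0, 8]
Program B final stack: [0, 0, 8]
Same: yes

Answer: yes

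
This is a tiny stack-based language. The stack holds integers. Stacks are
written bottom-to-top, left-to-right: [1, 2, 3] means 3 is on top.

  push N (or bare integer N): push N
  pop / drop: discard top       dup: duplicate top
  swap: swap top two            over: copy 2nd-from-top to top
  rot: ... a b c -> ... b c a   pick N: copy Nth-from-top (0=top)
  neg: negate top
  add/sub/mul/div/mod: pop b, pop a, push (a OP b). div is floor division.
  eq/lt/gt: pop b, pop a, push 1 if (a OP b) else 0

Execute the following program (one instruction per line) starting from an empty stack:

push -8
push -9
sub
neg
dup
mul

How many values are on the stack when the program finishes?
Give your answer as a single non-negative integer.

Answer: 1

Derivation:
After 'push -8': stack = [-8] (depth 1)
After 'push -9': stack = [-8, -9] (depth 2)
After 'sub': stack = [1] (depth 1)
After 'neg': stack = [-1] (depth 1)
After 'dup': stack = [-1, -1] (depth 2)
After 'mul': stack = [1] (depth 1)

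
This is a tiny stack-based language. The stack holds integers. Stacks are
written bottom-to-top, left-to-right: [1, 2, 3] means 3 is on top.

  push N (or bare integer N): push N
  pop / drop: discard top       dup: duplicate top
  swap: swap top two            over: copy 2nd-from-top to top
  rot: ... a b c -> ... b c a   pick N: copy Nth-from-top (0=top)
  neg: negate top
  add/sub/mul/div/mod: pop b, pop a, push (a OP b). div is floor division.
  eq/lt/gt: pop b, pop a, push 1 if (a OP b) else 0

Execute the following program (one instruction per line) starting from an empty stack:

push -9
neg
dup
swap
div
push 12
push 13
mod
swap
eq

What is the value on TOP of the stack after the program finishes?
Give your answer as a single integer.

Answer: 0

Derivation:
After 'push -9': [-9]
After 'neg': [9]
After 'dup': [9, 9]
After 'swap': [9, 9]
After 'div': [1]
After 'push 12': [1, 12]
After 'push 13': [1, 12, 13]
After 'mod': [1, 12]
After 'swap': [12, 1]
After 'eq': [0]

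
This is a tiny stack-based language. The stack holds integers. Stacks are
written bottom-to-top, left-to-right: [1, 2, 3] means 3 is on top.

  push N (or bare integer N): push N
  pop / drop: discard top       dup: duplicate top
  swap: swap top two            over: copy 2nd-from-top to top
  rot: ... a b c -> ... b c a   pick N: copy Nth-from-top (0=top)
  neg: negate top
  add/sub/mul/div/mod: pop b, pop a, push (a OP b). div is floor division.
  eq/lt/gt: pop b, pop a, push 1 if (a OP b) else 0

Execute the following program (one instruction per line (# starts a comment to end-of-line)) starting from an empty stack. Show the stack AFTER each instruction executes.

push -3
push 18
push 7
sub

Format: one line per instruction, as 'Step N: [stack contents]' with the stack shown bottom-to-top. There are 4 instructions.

Step 1: [-3]
Step 2: [-3, 18]
Step 3: [-3, 18, 7]
Step 4: [-3, 11]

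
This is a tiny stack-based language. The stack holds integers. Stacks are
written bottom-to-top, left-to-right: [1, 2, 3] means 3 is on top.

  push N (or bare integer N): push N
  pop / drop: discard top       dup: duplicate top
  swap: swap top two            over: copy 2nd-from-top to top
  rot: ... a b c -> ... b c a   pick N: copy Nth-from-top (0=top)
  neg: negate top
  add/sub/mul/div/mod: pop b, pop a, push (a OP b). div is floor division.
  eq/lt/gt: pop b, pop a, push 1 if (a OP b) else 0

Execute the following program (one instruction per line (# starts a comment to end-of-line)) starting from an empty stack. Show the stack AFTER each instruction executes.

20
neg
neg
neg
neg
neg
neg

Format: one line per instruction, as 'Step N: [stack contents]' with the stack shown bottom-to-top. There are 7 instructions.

Step 1: [20]
Step 2: [-20]
Step 3: [20]
Step 4: [-20]
Step 5: [20]
Step 6: [-20]
Step 7: [20]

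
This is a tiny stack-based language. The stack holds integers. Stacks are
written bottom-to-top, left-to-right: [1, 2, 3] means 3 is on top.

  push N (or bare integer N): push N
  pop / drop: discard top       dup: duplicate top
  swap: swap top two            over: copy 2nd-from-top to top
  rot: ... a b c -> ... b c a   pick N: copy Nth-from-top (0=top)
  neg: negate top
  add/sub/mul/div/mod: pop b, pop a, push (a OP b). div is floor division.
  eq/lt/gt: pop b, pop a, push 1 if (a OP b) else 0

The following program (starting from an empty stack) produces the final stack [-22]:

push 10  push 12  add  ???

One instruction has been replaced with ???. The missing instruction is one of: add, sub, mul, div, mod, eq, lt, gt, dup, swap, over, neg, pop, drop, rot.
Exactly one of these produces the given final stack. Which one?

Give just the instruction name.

Answer: neg

Derivation:
Stack before ???: [22]
Stack after ???:  [-22]
The instruction that transforms [22] -> [-22] is: neg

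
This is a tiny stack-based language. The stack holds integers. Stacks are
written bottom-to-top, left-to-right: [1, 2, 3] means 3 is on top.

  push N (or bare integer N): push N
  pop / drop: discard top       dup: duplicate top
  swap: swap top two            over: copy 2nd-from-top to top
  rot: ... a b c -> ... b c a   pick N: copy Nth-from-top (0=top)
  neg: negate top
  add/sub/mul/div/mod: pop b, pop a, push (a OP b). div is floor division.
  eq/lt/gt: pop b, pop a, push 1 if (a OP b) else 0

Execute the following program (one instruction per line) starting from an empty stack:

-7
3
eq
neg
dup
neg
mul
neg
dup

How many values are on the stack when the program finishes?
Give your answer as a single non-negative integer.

After 'push -7': stack = [-7] (depth 1)
After 'push 3': stack = [-7, 3] (depth 2)
After 'eq': stack = [0] (depth 1)
After 'neg': stack = [0] (depth 1)
After 'dup': stack = [0, 0] (depth 2)
After 'neg': stack = [0, 0] (depth 2)
After 'mul': stack = [0] (depth 1)
After 'neg': stack = [0] (depth 1)
After 'dup': stack = [0, 0] (depth 2)

Answer: 2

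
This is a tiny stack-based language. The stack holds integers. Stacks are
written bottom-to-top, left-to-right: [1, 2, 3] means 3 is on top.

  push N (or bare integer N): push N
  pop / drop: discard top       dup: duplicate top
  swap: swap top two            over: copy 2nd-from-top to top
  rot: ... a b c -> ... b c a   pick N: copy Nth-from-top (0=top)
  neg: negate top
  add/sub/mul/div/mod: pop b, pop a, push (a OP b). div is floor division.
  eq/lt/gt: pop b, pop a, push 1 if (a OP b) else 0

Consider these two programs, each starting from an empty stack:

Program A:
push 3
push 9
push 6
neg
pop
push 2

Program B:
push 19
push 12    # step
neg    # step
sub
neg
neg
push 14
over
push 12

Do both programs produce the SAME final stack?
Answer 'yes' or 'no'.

Program A trace:
  After 'push 3': [3]
  After 'push 9': [3, 9]
  After 'push 6': [3, 9, 6]
  After 'neg': [3, 9, -6]
  After 'pop': [3, 9]
  After 'push 2': [3, 9, 2]
Program A final stack: [3, 9, 2]

Program B trace:
  After 'push 19': [19]
  After 'push 12': [19, 12]
  After 'neg': [19, -12]
  After 'sub': [31]
  After 'neg': [-31]
  After 'neg': [31]
  After 'push 14': [31, 14]
  After 'over': [31, 14, 31]
  After 'push 12': [31, 14, 31, 12]
Program B final stack: [31, 14, 31, 12]
Same: no

Answer: no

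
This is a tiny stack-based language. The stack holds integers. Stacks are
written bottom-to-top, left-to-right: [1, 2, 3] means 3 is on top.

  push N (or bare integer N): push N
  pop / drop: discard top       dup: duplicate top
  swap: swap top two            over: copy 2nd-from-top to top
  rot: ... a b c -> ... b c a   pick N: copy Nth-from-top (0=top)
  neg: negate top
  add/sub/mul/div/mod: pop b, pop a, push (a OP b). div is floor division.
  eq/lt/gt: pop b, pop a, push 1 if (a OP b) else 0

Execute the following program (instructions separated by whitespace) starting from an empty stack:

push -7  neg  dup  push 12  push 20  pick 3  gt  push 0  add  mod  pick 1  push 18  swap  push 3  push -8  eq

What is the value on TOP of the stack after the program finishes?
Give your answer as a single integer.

After 'push -7': [-7]
After 'neg': [7]
After 'dup': [7, 7]
After 'push 12': [7, 7, 12]
After 'push 20': [7, 7, 12, 20]
After 'pick 3': [7, 7, 12, 20, 7]
After 'gt': [7, 7, 12, 1]
After 'push 0': [7, 7, 12, 1, 0]
After 'add': [7, 7, 12, 1]
After 'mod': [7, 7, 0]
After 'pick 1': [7, 7, 0, 7]
After 'push 18': [7, 7, 0, 7, 18]
After 'swap': [7, 7, 0, 18, 7]
After 'push 3': [7, 7, 0, 18, 7, 3]
After 'push -8': [7, 7, 0, 18, 7, 3, -8]
After 'eq': [7, 7, 0, 18, 7, 0]

Answer: 0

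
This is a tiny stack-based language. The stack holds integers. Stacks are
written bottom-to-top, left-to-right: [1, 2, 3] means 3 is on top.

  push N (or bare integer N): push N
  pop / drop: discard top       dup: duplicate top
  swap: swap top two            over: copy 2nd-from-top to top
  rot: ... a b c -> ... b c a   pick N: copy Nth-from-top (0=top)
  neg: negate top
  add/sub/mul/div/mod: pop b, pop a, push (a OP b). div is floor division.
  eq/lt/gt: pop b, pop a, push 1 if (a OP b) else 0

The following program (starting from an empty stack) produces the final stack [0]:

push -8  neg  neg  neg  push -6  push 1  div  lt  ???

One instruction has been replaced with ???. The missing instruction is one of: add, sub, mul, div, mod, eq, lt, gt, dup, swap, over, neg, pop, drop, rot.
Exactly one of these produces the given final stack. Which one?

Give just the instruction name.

Answer: neg

Derivation:
Stack before ???: [0]
Stack after ???:  [0]
The instruction that transforms [0] -> [0] is: neg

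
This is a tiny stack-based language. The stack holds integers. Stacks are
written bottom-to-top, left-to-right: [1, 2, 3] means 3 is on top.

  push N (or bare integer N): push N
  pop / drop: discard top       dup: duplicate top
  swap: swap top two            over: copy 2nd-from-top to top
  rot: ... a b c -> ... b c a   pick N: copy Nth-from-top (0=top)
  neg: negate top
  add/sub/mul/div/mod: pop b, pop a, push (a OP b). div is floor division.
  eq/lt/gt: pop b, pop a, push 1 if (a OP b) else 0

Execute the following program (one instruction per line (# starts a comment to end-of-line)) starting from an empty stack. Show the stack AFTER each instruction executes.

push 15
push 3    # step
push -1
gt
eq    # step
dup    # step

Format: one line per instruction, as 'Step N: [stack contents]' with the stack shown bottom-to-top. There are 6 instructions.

Step 1: [15]
Step 2: [15, 3]
Step 3: [15, 3, -1]
Step 4: [15, 1]
Step 5: [0]
Step 6: [0, 0]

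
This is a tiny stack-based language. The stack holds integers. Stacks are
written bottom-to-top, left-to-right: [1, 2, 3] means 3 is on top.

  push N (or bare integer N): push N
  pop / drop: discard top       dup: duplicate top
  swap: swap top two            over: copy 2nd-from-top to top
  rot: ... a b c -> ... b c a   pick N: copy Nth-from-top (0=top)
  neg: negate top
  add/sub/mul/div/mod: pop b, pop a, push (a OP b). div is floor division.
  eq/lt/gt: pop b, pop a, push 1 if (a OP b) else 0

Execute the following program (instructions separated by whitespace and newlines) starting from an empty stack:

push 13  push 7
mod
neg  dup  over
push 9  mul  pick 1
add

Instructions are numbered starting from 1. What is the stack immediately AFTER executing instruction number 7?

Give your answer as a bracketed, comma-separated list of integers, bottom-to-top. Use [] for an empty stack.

Answer: [-6, -6, -6, 9]

Derivation:
Step 1 ('push 13'): [13]
Step 2 ('push 7'): [13, 7]
Step 3 ('mod'): [6]
Step 4 ('neg'): [-6]
Step 5 ('dup'): [-6, -6]
Step 6 ('over'): [-6, -6, -6]
Step 7 ('push 9'): [-6, -6, -6, 9]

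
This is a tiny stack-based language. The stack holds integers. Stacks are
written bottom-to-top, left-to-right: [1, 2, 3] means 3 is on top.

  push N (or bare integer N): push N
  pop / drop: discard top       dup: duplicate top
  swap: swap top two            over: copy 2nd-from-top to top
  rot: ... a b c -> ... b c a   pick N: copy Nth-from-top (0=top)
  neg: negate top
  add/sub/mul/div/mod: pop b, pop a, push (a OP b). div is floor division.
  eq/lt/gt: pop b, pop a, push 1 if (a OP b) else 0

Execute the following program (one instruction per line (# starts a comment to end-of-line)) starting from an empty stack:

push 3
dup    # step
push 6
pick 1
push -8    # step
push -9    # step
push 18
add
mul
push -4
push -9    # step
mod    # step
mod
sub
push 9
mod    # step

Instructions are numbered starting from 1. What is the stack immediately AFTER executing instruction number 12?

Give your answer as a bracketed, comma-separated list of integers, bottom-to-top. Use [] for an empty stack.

Answer: [3, 3, 6, 3, -72, -4]

Derivation:
Step 1 ('push 3'): [3]
Step 2 ('dup'): [3, 3]
Step 3 ('push 6'): [3, 3, 6]
Step 4 ('pick 1'): [3, 3, 6, 3]
Step 5 ('push -8'): [3, 3, 6, 3, -8]
Step 6 ('push -9'): [3, 3, 6, 3, -8, -9]
Step 7 ('push 18'): [3, 3, 6, 3, -8, -9, 18]
Step 8 ('add'): [3, 3, 6, 3, -8, 9]
Step 9 ('mul'): [3, 3, 6, 3, -72]
Step 10 ('push -4'): [3, 3, 6, 3, -72, -4]
Step 11 ('push -9'): [3, 3, 6, 3, -72, -4, -9]
Step 12 ('mod'): [3, 3, 6, 3, -72, -4]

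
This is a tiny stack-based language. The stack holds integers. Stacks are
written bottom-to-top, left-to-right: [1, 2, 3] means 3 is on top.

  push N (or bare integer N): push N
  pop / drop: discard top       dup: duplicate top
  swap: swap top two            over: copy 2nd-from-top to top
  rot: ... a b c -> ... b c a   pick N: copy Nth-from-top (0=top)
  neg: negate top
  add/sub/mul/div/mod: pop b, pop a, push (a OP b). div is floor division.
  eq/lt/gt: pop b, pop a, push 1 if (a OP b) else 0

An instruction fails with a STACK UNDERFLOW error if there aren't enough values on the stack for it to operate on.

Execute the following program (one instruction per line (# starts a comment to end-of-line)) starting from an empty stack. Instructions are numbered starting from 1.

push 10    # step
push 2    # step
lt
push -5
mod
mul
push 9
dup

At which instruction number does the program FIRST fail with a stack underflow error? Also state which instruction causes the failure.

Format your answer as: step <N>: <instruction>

Answer: step 6: mul

Derivation:
Step 1 ('push 10'): stack = [10], depth = 1
Step 2 ('push 2'): stack = [10, 2], depth = 2
Step 3 ('lt'): stack = [0], depth = 1
Step 4 ('push -5'): stack = [0, -5], depth = 2
Step 5 ('mod'): stack = [0], depth = 1
Step 6 ('mul'): needs 2 value(s) but depth is 1 — STACK UNDERFLOW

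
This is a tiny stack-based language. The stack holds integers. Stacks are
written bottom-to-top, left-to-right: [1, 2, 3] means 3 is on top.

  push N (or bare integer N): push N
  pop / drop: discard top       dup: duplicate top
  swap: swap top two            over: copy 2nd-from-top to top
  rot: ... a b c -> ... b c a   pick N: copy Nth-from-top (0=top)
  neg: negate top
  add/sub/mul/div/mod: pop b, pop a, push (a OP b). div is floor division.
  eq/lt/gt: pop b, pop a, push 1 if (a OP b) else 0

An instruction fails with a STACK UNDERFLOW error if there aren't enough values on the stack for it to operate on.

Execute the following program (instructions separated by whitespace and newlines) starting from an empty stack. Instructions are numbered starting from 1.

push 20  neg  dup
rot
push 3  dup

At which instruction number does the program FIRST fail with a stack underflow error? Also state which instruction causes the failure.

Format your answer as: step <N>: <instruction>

Answer: step 4: rot

Derivation:
Step 1 ('push 20'): stack = [20], depth = 1
Step 2 ('neg'): stack = [-20], depth = 1
Step 3 ('dup'): stack = [-20, -20], depth = 2
Step 4 ('rot'): needs 3 value(s) but depth is 2 — STACK UNDERFLOW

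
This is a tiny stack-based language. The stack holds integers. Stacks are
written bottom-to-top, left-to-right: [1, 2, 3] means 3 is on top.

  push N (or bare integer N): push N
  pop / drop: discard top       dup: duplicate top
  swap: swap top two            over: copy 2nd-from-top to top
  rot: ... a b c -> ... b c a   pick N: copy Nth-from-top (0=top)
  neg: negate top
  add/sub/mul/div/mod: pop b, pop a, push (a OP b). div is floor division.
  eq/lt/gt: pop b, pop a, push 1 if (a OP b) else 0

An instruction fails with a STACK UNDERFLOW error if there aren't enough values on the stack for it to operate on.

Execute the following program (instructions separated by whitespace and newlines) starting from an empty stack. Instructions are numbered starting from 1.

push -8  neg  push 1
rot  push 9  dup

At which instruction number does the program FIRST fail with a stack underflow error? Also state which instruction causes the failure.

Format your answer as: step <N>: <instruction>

Answer: step 4: rot

Derivation:
Step 1 ('push -8'): stack = [-8], depth = 1
Step 2 ('neg'): stack = [8], depth = 1
Step 3 ('push 1'): stack = [8, 1], depth = 2
Step 4 ('rot'): needs 3 value(s) but depth is 2 — STACK UNDERFLOW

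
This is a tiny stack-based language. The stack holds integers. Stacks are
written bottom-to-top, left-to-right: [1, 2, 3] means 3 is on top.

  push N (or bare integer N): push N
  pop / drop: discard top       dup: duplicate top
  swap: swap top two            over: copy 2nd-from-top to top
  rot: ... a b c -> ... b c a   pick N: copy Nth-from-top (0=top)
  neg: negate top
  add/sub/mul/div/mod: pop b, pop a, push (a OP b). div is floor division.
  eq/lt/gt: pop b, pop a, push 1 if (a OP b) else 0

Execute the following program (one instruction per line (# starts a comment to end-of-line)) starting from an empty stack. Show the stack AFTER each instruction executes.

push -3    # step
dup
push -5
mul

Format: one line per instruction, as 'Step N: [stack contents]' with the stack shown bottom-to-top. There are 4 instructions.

Step 1: [-3]
Step 2: [-3, -3]
Step 3: [-3, -3, -5]
Step 4: [-3, 15]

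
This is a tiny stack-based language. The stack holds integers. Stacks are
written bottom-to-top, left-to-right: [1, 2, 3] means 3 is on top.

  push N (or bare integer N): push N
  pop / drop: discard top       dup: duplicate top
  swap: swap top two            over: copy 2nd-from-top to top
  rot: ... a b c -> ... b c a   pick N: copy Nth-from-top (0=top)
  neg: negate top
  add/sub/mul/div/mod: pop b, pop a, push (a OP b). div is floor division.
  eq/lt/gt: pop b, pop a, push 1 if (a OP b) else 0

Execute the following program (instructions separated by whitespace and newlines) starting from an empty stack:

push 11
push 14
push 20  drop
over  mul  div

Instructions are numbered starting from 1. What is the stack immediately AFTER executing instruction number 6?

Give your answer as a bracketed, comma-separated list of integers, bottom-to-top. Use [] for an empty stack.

Step 1 ('push 11'): [11]
Step 2 ('push 14'): [11, 14]
Step 3 ('push 20'): [11, 14, 20]
Step 4 ('drop'): [11, 14]
Step 5 ('over'): [11, 14, 11]
Step 6 ('mul'): [11, 154]

Answer: [11, 154]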